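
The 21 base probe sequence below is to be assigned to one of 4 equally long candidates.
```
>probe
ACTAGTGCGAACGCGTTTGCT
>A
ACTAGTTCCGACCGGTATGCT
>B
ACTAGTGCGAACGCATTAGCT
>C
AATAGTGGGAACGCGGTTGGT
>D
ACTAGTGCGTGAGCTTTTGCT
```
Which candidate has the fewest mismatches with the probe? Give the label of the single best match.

B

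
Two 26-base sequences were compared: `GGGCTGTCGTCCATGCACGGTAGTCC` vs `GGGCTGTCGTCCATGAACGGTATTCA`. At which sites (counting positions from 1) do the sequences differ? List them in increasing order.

16, 23, 26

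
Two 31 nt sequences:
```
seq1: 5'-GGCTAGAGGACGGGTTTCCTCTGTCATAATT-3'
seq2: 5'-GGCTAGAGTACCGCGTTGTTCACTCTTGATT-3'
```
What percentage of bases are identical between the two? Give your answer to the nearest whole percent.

68%

10 positions differ (9, 12, 14, 15, 18, 19, 22, 23, 26, 28), so 21 of 31 match: 21/31 = 67.74%.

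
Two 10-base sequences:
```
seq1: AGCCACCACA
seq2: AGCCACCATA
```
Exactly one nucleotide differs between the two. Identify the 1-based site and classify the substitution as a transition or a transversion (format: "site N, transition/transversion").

The sequences differ only at site 9: C→T (pyrimidine→pyrimidine), a transition.

site 9, transition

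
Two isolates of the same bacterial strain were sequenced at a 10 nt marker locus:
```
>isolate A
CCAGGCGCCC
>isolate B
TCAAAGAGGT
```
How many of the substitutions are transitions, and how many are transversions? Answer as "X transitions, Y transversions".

Mismatches (1-based):
base 1: C→T (pyrimidine→pyrimidine, transition)
base 4: G→A (purine→purine, transition)
base 5: G→A (purine→purine, transition)
base 6: C→G (pyrimidine→purine, transversion)
base 7: G→A (purine→purine, transition)
base 8: C→G (pyrimidine→purine, transversion)
base 9: C→G (pyrimidine→purine, transversion)
base 10: C→T (pyrimidine→pyrimidine, transition)

5 transitions, 3 transversions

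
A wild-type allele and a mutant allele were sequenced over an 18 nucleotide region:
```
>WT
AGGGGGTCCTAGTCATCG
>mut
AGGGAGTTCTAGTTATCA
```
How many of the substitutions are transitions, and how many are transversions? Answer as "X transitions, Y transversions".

Mismatches (1-based):
site 5: G→A (purine→purine, transition)
site 8: C→T (pyrimidine→pyrimidine, transition)
site 14: C→T (pyrimidine→pyrimidine, transition)
site 18: G→A (purine→purine, transition)

4 transitions, 0 transversions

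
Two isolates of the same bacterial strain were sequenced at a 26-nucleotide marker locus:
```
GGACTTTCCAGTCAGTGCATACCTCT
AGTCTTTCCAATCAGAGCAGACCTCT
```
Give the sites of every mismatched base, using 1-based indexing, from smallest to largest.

1, 3, 11, 16, 20

Scanning 1-based: 1: G/A; 3: A/T; 11: G/A; 16: T/A; 20: T/G.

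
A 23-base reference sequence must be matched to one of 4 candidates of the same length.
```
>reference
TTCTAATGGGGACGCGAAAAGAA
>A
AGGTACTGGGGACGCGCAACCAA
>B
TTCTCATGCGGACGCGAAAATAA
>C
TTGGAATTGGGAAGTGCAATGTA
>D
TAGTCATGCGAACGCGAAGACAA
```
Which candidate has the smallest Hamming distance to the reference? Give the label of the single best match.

A differs at 7 bases; B differs at 3 bases; C differs at 8 bases; D differs at 7 bases. The closest is B.

B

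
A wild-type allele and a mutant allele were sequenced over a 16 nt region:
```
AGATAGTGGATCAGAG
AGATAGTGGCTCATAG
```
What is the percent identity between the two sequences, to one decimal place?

87.5%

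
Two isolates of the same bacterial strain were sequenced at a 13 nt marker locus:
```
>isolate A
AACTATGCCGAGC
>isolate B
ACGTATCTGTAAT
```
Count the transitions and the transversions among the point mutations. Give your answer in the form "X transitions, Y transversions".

Transitions (purine↔purine or pyrimidine↔pyrimidine): 8 C→T, 12 G→A, 13 C→T.
Transversions (purine↔pyrimidine): 2 A→C, 3 C→G, 7 G→C, 9 C→G, 10 G→T.

3 transitions, 5 transversions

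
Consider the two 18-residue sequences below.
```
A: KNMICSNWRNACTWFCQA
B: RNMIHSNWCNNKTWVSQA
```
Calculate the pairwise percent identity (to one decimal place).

61.1%

Mismatches at positions 1, 5, 9, 11, 12, 15, 16 (1-based): 7 of 18.
Identical positions: 11/18 = 61.11% → 61.1%.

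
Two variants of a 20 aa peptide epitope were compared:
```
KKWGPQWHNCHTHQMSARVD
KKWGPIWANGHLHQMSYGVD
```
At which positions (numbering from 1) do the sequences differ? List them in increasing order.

Differences at position 6 (Q→I), position 8 (H→A), position 10 (C→G), position 12 (T→L), position 17 (A→Y), position 18 (R→G).

6, 8, 10, 12, 17, 18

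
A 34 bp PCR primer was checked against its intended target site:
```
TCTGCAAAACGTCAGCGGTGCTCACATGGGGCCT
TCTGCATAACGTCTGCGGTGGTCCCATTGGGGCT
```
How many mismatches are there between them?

The sequences differ at positions 7, 14, 21, 24, 28, 32 (1-based) — 6 in total.

6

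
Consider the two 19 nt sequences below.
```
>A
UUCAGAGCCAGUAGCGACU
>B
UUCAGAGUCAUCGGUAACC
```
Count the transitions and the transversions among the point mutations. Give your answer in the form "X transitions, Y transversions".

Mismatches (1-based):
site 8: C→U (pyrimidine→pyrimidine, transition)
site 11: G→U (purine→pyrimidine, transversion)
site 12: U→C (pyrimidine→pyrimidine, transition)
site 13: A→G (purine→purine, transition)
site 15: C→U (pyrimidine→pyrimidine, transition)
site 16: G→A (purine→purine, transition)
site 19: U→C (pyrimidine→pyrimidine, transition)

6 transitions, 1 transversion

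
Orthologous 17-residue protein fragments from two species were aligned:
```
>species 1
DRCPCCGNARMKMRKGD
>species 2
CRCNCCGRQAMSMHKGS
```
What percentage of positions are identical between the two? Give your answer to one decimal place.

52.9%

Mismatches at positions 1, 4, 8, 9, 10, 12, 14, 17 (1-based): 8 of 17.
Identical positions: 9/17 = 52.94% → 52.9%.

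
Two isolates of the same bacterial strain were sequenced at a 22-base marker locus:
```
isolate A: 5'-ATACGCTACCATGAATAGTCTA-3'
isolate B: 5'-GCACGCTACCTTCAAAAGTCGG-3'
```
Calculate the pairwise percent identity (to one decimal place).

68.2%

7 positions differ (1, 2, 11, 13, 16, 21, 22), so 15 of 22 match: 15/22 = 68.18%.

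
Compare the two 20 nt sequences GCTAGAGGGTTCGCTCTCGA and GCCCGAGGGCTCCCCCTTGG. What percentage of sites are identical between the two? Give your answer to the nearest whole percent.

Mismatches at positions 3, 4, 10, 13, 15, 18, 20 (1-based): 7 of 20.
Identical positions: 13/20 = 65% → 65%.

65%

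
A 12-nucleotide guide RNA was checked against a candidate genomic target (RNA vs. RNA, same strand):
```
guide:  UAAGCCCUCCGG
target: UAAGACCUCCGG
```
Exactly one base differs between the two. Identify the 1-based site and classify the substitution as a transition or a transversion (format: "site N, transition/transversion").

Site 5 changes C→A. C is a pyrimidine and A is a purine, so this is a transversion.

site 5, transversion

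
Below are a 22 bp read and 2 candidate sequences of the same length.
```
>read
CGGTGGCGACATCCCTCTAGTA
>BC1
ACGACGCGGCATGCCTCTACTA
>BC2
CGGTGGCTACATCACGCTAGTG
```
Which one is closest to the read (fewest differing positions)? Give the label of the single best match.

BC2

Hamming distances to read — BC1: 7; BC2: 4.
Smallest is BC2 with 4 mismatches.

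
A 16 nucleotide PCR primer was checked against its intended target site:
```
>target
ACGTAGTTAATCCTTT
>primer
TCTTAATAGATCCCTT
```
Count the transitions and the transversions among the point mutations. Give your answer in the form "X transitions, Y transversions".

Transitions (purine↔purine or pyrimidine↔pyrimidine): 6 G→A, 9 A→G, 14 T→C.
Transversions (purine↔pyrimidine): 1 A→T, 3 G→T, 8 T→A.

3 transitions, 3 transversions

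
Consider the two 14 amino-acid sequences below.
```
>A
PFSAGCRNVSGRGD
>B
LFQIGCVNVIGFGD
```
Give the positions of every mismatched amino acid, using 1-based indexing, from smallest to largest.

Differences at position 1 (P→L), position 3 (S→Q), position 4 (A→I), position 7 (R→V), position 10 (S→I), position 12 (R→F).

1, 3, 4, 7, 10, 12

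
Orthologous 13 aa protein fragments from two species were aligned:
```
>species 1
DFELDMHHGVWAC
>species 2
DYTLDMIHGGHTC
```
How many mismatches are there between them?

Comparing position by position, 6 positions differ: 2 (F/Y), 3 (E/T), 7 (H/I), 10 (V/G), 11 (W/H), 12 (A/T).

6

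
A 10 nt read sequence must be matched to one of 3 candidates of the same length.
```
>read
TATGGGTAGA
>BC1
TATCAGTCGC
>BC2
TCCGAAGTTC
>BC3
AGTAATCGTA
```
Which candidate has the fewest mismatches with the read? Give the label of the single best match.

BC1

Hamming distances to read — BC1: 4; BC2: 8; BC3: 8.
Smallest is BC1 with 4 mismatches.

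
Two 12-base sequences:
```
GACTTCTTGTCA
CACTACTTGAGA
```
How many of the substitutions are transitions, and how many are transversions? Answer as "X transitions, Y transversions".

0 transitions, 4 transversions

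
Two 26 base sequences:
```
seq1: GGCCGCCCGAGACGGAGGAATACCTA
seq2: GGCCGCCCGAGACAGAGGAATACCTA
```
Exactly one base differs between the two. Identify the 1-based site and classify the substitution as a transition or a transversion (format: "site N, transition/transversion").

site 14, transition

Site 14 changes G→A. G is a purine and A is a purine, so this is a transition.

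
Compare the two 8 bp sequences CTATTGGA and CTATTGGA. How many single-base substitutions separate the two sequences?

0

No positions differ; the sequences are identical.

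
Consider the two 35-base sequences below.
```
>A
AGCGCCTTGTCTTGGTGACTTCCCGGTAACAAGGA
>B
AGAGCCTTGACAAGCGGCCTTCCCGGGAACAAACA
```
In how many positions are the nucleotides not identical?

Comparing position by position, 10 positions differ: 3 (C/A), 10 (T/A), 12 (T/A), 13 (T/A), 15 (G/C), 16 (T/G), 18 (A/C), 27 (T/G), 33 (G/A), 34 (G/C).

10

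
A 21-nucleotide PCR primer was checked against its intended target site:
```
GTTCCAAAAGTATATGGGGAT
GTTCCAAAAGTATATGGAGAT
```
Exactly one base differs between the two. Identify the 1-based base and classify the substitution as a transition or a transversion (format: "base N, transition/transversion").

base 18, transition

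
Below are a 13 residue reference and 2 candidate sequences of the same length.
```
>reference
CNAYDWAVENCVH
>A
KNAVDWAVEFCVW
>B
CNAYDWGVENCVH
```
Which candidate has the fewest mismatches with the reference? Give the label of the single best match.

A differs at 4 residues; B differs at 1 residue. The closest is B.

B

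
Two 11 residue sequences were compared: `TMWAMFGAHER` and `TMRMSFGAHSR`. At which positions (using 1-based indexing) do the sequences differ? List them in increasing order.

3, 4, 5, 10

Scanning 1-based: 3: W/R; 4: A/M; 5: M/S; 10: E/S.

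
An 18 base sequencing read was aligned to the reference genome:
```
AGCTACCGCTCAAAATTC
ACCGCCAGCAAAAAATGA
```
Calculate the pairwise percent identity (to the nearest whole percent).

56%

8 positions differ (2, 4, 5, 7, 10, 11, 17, 18), so 10 of 18 match: 10/18 = 55.56%.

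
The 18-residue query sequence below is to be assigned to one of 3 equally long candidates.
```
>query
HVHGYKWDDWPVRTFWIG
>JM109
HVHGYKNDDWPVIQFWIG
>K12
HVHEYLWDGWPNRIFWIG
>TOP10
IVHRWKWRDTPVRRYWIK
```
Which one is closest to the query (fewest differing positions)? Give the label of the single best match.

JM109

JM109 differs at 3 positions; K12 differs at 5 positions; TOP10 differs at 8 positions. The closest is JM109.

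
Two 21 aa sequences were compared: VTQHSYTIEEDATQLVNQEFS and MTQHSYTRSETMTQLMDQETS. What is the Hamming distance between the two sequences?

8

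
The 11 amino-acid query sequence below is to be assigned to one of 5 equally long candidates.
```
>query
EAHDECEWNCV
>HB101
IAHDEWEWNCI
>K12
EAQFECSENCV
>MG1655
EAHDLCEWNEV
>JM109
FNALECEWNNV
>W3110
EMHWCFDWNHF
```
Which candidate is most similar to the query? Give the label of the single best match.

Hamming distances to query — HB101: 3; K12: 4; MG1655: 2; JM109: 5; W3110: 7.
Smallest is MG1655 with 2 mismatches.

MG1655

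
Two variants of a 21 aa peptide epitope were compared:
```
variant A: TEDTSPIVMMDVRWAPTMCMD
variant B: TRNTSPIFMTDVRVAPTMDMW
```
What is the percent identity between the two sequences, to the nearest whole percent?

67%

Mismatches at positions 2, 3, 8, 10, 14, 19, 21 (1-based): 7 of 21.
Identical positions: 14/21 = 66.67% → 67%.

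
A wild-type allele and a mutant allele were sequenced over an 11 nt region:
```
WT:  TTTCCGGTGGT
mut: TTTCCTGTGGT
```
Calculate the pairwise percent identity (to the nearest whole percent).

1 position differs (6), so 10 of 11 match: 10/11 = 90.91%.

91%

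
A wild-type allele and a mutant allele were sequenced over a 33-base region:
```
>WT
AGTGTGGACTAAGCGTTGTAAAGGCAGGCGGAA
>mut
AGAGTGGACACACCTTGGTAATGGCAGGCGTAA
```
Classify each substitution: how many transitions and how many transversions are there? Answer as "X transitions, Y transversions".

0 transitions, 8 transversions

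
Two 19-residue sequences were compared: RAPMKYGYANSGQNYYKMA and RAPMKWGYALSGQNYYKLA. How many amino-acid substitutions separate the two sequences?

3

The sequences differ at residues 6, 10, 18 (1-based) — 3 in total.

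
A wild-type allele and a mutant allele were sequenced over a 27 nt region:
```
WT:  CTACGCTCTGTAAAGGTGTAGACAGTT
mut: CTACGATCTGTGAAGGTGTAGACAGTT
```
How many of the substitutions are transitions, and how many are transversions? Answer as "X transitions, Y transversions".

1 transition, 1 transversion

Transitions (purine↔purine or pyrimidine↔pyrimidine): 12 A→G.
Transversions (purine↔pyrimidine): 6 C→A.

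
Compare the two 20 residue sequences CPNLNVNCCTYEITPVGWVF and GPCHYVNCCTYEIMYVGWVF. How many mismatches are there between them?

6

The sequences differ at residues 1, 3, 4, 5, 14, 15 (1-based) — 6 in total.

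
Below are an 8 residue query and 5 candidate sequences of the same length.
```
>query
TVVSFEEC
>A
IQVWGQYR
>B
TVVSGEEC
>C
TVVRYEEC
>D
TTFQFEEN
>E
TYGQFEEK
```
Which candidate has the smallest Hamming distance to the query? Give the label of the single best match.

B

Hamming distances to query — A: 7; B: 1; C: 2; D: 4; E: 4.
Smallest is B with 1 mismatch.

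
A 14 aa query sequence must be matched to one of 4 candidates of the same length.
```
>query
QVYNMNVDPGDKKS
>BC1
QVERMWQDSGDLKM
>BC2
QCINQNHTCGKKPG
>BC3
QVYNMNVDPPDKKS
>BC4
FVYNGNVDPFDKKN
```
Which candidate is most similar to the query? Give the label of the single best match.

BC3

Hamming distances to query — BC1: 7; BC2: 9; BC3: 1; BC4: 4.
Smallest is BC3 with 1 mismatch.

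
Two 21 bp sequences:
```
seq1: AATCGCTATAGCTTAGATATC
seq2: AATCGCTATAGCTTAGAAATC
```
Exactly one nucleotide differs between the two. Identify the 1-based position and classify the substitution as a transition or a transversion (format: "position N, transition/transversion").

position 18, transversion

Position 18 changes T→A. T is a pyrimidine and A is a purine, so this is a transversion.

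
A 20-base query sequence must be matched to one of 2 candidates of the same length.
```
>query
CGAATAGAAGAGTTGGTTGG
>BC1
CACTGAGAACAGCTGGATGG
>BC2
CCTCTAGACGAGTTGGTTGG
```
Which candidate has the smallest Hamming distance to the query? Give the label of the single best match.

Hamming distances to query — BC1: 7; BC2: 4.
Smallest is BC2 with 4 mismatches.

BC2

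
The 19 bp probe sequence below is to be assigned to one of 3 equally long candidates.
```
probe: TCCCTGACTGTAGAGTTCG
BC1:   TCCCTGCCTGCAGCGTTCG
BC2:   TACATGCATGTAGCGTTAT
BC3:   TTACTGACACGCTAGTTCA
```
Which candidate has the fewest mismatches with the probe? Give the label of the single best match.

BC1

BC1 differs at 3 bases; BC2 differs at 7 bases; BC3 differs at 8 bases. The closest is BC1.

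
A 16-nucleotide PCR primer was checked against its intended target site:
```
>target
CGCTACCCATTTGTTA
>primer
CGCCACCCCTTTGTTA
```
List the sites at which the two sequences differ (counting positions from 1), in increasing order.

Differences at site 4 (T→C), site 9 (A→C).

4, 9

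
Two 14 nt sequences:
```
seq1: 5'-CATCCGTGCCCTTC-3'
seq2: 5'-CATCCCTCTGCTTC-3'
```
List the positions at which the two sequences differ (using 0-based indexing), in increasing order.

5, 7, 8, 9

Scanning 0-based: 5: G/C; 7: G/C; 8: C/T; 9: C/G.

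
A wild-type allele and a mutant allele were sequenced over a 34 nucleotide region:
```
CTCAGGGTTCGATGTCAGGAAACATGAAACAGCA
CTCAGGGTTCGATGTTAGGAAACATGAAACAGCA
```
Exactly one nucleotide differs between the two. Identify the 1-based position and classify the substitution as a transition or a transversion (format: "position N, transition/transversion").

Position 16 changes C→T. C is a pyrimidine and T is a pyrimidine, so this is a transition.

position 16, transition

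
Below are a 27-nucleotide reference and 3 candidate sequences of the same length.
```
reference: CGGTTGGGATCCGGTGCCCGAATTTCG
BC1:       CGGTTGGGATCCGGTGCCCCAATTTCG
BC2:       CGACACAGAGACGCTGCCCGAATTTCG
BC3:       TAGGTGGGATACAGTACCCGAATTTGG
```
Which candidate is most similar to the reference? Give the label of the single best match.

BC1 differs at 1 site; BC2 differs at 8 sites; BC3 differs at 7 sites. The closest is BC1.

BC1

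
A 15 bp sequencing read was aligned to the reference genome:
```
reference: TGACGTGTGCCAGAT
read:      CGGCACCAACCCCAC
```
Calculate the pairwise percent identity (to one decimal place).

Mismatches at positions 1, 3, 5, 6, 7, 8, 9, 12, 13, 15 (1-based): 10 of 15.
Identical positions: 5/15 = 33.33% → 33.3%.

33.3%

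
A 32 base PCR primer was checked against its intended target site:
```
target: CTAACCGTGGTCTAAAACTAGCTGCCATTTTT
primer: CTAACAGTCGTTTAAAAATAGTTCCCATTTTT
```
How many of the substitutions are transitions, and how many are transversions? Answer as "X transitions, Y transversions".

Mismatches (1-based):
position 6: C→A (pyrimidine→purine, transversion)
position 9: G→C (purine→pyrimidine, transversion)
position 12: C→T (pyrimidine→pyrimidine, transition)
position 18: C→A (pyrimidine→purine, transversion)
position 22: C→T (pyrimidine→pyrimidine, transition)
position 24: G→C (purine→pyrimidine, transversion)

2 transitions, 4 transversions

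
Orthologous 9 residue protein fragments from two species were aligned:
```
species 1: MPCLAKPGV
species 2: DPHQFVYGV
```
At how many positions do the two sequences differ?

6

The sequences differ at positions 1, 3, 4, 5, 6, 7 (1-based) — 6 in total.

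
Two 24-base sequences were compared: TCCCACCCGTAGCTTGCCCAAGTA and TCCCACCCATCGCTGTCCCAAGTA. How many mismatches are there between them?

4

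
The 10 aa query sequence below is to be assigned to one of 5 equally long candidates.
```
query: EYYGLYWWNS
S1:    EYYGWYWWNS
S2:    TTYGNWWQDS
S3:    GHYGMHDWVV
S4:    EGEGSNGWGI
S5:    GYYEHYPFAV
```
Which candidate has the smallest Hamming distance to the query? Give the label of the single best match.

S1 differs at 1 position; S2 differs at 6 positions; S3 differs at 7 positions; S4 differs at 7 positions; S5 differs at 7 positions. The closest is S1.

S1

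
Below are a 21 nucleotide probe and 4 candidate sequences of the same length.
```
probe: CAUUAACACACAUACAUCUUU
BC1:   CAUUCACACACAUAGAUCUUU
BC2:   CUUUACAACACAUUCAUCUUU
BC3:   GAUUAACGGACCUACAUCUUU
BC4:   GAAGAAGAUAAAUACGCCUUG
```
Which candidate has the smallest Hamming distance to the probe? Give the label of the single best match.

BC1 differs at 2 sites; BC2 differs at 4 sites; BC3 differs at 4 sites; BC4 differs at 9 sites. The closest is BC1.

BC1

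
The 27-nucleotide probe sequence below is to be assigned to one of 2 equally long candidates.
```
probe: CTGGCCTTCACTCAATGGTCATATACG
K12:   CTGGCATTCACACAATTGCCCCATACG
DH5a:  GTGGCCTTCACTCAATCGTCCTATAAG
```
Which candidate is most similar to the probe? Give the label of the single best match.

K12 differs at 6 positions; DH5a differs at 4 positions. The closest is DH5a.

DH5a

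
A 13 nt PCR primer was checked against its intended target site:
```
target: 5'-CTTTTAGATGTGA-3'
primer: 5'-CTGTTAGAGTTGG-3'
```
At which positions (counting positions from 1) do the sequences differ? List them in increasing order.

3, 9, 10, 13

Differences at position 3 (T→G), position 9 (T→G), position 10 (G→T), position 13 (A→G).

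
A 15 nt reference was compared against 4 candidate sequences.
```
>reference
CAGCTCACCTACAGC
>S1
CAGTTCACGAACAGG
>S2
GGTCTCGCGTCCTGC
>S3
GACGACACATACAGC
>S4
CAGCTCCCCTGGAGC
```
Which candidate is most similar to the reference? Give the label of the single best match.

S4

S1 differs at 4 bases; S2 differs at 7 bases; S3 differs at 5 bases; S4 differs at 3 bases. The closest is S4.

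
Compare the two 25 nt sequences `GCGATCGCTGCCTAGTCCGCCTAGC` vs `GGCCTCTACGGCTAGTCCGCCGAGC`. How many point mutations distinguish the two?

8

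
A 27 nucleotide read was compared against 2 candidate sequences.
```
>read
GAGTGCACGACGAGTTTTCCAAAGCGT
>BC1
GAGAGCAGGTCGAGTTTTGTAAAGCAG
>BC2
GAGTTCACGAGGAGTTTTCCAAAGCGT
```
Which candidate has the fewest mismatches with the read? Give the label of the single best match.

Hamming distances to read — BC1: 7; BC2: 2.
Smallest is BC2 with 2 mismatches.

BC2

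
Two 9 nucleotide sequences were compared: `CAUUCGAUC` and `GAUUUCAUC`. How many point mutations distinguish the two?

3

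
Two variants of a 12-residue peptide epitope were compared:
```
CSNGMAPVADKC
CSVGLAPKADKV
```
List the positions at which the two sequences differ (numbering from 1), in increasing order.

3, 5, 8, 12

Scanning 1-based: 3: N/V; 5: M/L; 8: V/K; 12: C/V.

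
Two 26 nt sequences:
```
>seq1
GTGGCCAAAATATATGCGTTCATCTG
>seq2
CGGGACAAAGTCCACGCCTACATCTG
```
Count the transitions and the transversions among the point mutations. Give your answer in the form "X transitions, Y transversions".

3 transitions, 6 transversions

Transitions (purine↔purine or pyrimidine↔pyrimidine): 10 A→G, 13 T→C, 15 T→C.
Transversions (purine↔pyrimidine): 1 G→C, 2 T→G, 5 C→A, 12 A→C, 18 G→C, 20 T→A.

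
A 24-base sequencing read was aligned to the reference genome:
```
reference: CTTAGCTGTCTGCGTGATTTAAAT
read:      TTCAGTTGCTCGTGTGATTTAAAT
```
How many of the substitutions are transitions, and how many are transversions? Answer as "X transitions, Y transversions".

Mismatches (1-based):
position 1: C→T (pyrimidine→pyrimidine, transition)
position 3: T→C (pyrimidine→pyrimidine, transition)
position 6: C→T (pyrimidine→pyrimidine, transition)
position 9: T→C (pyrimidine→pyrimidine, transition)
position 10: C→T (pyrimidine→pyrimidine, transition)
position 11: T→C (pyrimidine→pyrimidine, transition)
position 13: C→T (pyrimidine→pyrimidine, transition)

7 transitions, 0 transversions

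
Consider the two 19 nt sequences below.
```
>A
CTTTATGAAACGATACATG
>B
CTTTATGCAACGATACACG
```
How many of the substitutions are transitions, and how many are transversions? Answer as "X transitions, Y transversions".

1 transition, 1 transversion

Transitions (purine↔purine or pyrimidine↔pyrimidine): 18 T→C.
Transversions (purine↔pyrimidine): 8 A→C.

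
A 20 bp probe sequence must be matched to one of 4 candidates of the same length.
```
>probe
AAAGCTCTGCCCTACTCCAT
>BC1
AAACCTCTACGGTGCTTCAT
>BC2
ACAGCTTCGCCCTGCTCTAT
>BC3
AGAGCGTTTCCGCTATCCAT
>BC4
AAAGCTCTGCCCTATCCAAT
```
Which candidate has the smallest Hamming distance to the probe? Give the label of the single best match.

BC4

BC1 differs at 6 positions; BC2 differs at 5 positions; BC3 differs at 8 positions; BC4 differs at 3 positions. The closest is BC4.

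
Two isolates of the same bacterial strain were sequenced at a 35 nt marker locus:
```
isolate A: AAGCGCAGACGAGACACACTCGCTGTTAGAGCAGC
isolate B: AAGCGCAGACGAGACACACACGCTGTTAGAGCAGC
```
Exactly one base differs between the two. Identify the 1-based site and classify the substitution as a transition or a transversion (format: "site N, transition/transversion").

site 20, transversion

The sequences differ only at site 20: T→A (pyrimidine→purine), a transversion.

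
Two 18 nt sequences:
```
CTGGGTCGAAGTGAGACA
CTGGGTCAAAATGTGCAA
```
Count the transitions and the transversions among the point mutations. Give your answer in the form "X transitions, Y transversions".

2 transitions, 3 transversions

Transitions (purine↔purine or pyrimidine↔pyrimidine): 8 G→A, 11 G→A.
Transversions (purine↔pyrimidine): 14 A→T, 16 A→C, 17 C→A.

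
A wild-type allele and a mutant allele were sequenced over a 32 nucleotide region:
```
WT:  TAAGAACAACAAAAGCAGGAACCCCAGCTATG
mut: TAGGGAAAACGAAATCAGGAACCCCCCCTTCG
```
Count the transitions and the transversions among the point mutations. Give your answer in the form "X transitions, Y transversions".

Mismatches (1-based):
base 3: A→G (purine→purine, transition)
base 5: A→G (purine→purine, transition)
base 7: C→A (pyrimidine→purine, transversion)
base 11: A→G (purine→purine, transition)
base 15: G→T (purine→pyrimidine, transversion)
base 26: A→C (purine→pyrimidine, transversion)
base 27: G→C (purine→pyrimidine, transversion)
base 30: A→T (purine→pyrimidine, transversion)
base 31: T→C (pyrimidine→pyrimidine, transition)

4 transitions, 5 transversions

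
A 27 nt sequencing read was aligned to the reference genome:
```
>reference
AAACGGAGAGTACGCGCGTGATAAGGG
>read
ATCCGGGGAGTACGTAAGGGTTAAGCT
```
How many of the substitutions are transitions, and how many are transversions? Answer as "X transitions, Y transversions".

3 transitions, 7 transversions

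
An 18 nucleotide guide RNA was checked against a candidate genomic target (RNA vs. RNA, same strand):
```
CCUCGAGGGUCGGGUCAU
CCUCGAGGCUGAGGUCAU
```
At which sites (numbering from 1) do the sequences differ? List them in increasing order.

9, 11, 12

Differences at site 9 (G→C), site 11 (C→G), site 12 (G→A).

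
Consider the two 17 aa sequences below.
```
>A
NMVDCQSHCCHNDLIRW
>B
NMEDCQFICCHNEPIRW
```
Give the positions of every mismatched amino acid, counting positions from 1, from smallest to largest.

Scanning 1-based: 3: V/E; 7: S/F; 8: H/I; 13: D/E; 14: L/P.

3, 7, 8, 13, 14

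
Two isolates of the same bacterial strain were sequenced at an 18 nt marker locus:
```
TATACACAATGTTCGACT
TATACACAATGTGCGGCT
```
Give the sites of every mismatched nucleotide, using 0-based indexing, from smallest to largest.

Scanning 0-based: 12: T/G; 15: A/G.

12, 15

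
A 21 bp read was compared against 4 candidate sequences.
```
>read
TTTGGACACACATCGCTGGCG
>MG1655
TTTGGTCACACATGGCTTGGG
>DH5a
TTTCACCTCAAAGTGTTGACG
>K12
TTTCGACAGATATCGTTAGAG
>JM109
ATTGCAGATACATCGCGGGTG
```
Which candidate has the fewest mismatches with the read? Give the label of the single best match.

Hamming distances to read — MG1655: 4; DH5a: 9; K12: 6; JM109: 6.
Smallest is MG1655 with 4 mismatches.

MG1655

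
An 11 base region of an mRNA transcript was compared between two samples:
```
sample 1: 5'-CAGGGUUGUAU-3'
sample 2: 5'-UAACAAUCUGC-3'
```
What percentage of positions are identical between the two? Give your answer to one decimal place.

8 positions differ (1, 3, 4, 5, 6, 8, 10, 11), so 3 of 11 match: 3/11 = 27.27%.

27.3%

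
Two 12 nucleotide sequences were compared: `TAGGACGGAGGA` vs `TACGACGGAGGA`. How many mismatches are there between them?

1

Comparing position by position, 1 site differs: 3 (G/C).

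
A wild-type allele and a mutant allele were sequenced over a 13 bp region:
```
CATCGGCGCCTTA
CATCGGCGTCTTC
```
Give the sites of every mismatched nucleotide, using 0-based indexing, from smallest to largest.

Scanning 0-based: 8: C/T; 12: A/C.

8, 12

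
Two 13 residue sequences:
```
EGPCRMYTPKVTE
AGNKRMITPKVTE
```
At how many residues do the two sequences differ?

The sequences differ at residues 1, 3, 4, 7 (1-based) — 4 in total.

4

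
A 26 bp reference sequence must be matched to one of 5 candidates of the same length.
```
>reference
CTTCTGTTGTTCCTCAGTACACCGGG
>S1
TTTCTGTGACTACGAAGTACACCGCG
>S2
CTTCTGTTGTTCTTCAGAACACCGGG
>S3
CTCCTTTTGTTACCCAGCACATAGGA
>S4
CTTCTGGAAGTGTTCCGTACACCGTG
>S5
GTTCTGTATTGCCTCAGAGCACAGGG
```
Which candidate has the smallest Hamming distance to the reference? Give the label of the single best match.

Hamming distances to reference — S1: 8; S2: 2; S3: 8; S4: 8; S5: 7.
Smallest is S2 with 2 mismatches.

S2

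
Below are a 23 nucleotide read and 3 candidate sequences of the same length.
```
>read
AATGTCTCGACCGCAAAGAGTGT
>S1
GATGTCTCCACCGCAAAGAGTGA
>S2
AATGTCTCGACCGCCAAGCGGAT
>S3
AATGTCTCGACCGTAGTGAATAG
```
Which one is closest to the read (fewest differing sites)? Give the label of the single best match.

Hamming distances to read — S1: 3; S2: 4; S3: 6.
Smallest is S1 with 3 mismatches.

S1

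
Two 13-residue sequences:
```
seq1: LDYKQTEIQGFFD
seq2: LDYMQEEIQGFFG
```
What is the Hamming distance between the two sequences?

3

Mismatches (1-based): residue 4: K→M; residue 6: T→E; residue 13: D→G.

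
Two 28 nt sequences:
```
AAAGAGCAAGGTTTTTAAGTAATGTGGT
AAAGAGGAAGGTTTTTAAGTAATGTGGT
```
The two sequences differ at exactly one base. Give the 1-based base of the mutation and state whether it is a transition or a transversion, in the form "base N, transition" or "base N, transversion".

Base 7 changes C→G. C is a pyrimidine and G is a purine, so this is a transversion.

base 7, transversion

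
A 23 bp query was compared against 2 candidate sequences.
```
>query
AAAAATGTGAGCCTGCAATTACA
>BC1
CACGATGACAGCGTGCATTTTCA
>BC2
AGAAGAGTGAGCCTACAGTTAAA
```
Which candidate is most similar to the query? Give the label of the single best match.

BC2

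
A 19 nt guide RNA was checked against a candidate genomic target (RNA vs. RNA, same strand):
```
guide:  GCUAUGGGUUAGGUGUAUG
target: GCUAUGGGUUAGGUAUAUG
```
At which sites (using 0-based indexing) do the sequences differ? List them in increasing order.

Differences at site 14 (G→A).

14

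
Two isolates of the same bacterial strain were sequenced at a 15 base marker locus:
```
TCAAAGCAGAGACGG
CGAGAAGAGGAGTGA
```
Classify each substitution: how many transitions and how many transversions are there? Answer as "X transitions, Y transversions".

Transitions (purine↔purine or pyrimidine↔pyrimidine): 1 T→C, 4 A→G, 6 G→A, 10 A→G, 11 G→A, 12 A→G, 13 C→T, 15 G→A.
Transversions (purine↔pyrimidine): 2 C→G, 7 C→G.

8 transitions, 2 transversions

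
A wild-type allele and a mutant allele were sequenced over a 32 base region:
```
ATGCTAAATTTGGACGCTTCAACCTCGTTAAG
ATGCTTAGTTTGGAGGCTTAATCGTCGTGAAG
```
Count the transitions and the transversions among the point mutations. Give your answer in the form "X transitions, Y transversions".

Mismatches (1-based):
position 6: A→T (purine→pyrimidine, transversion)
position 8: A→G (purine→purine, transition)
position 15: C→G (pyrimidine→purine, transversion)
position 20: C→A (pyrimidine→purine, transversion)
position 22: A→T (purine→pyrimidine, transversion)
position 24: C→G (pyrimidine→purine, transversion)
position 29: T→G (pyrimidine→purine, transversion)

1 transition, 6 transversions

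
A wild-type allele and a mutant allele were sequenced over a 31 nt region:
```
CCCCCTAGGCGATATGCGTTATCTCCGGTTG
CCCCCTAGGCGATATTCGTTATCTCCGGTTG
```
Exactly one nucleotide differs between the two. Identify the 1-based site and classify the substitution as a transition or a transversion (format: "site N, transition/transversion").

The sequences differ only at site 16: G→T (purine→pyrimidine), a transversion.

site 16, transversion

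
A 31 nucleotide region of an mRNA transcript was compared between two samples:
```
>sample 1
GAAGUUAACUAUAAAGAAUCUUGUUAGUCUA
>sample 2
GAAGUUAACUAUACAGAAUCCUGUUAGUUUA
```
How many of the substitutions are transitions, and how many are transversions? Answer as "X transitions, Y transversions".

2 transitions, 1 transversion

Transitions (purine↔purine or pyrimidine↔pyrimidine): 21 U→C, 29 C→U.
Transversions (purine↔pyrimidine): 14 A→C.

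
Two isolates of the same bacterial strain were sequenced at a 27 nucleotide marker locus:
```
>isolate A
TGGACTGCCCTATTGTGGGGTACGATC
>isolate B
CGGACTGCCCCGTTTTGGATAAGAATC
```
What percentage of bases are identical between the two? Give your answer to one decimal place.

66.7%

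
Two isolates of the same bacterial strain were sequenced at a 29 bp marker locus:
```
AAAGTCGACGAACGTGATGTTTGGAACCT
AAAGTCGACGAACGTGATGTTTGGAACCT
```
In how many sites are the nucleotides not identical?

The two sequences are identical at every position.

0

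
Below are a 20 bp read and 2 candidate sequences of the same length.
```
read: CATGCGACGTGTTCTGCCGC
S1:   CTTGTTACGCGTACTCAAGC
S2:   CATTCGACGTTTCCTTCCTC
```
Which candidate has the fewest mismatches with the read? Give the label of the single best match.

Hamming distances to read — S1: 8; S2: 5.
Smallest is S2 with 5 mismatches.

S2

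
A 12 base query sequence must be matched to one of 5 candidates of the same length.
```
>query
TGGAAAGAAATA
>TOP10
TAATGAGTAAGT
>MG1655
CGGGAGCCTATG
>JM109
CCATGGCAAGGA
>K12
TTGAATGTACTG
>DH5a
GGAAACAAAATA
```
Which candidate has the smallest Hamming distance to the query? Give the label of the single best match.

TOP10 differs at 7 positions; MG1655 differs at 7 positions; JM109 differs at 9 positions; K12 differs at 5 positions; DH5a differs at 4 positions. The closest is DH5a.

DH5a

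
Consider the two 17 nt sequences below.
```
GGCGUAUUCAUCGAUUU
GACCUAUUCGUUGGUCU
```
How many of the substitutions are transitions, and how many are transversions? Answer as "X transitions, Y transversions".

5 transitions, 1 transversion

Transitions (purine↔purine or pyrimidine↔pyrimidine): 2 G→A, 10 A→G, 12 C→U, 14 A→G, 16 U→C.
Transversions (purine↔pyrimidine): 4 G→C.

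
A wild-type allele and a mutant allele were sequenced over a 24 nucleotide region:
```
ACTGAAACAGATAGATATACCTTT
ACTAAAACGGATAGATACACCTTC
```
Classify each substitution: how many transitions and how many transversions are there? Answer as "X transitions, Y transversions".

Mismatches (1-based):
position 4: G→A (purine→purine, transition)
position 9: A→G (purine→purine, transition)
position 18: T→C (pyrimidine→pyrimidine, transition)
position 24: T→C (pyrimidine→pyrimidine, transition)

4 transitions, 0 transversions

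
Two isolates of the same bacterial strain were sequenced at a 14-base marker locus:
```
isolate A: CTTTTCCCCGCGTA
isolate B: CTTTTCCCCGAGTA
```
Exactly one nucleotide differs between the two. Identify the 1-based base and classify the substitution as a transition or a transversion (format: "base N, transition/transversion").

base 11, transversion

The sequences differ only at base 11: C→A (pyrimidine→purine), a transversion.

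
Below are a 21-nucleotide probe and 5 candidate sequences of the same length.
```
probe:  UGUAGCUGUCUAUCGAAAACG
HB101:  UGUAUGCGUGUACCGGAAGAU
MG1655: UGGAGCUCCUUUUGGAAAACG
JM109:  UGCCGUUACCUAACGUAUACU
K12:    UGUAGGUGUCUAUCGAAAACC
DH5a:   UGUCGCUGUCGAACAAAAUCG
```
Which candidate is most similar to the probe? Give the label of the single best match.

K12

HB101 differs at 9 sites; MG1655 differs at 6 sites; JM109 differs at 9 sites; K12 differs at 2 sites; DH5a differs at 5 sites. The closest is K12.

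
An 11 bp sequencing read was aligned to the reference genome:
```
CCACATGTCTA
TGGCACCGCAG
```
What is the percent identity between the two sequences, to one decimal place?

27.3%

Mismatches at positions 1, 2, 3, 6, 7, 8, 10, 11 (1-based): 8 of 11.
Identical positions: 3/11 = 27.27% → 27.3%.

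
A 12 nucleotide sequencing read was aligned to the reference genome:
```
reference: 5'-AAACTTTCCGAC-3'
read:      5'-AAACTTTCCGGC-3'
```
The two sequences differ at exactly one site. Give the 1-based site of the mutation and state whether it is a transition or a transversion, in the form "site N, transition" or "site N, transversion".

Site 11 changes A→G. A is a purine and G is a purine, so this is a transition.

site 11, transition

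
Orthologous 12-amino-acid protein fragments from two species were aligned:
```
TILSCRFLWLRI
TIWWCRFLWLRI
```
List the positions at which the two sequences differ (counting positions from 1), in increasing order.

3, 4

Differences at position 3 (L→W), position 4 (S→W).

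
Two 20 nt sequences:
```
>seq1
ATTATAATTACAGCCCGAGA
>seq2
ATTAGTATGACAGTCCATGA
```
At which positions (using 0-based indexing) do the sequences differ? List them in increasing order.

4, 5, 8, 13, 16, 17

Differences at position 4 (T→G), position 5 (A→T), position 8 (T→G), position 13 (C→T), position 16 (G→A), position 17 (A→T).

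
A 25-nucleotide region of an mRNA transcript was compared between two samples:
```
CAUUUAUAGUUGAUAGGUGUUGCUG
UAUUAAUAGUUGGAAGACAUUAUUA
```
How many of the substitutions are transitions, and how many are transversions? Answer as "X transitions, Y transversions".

8 transitions, 2 transversions

Transitions (purine↔purine or pyrimidine↔pyrimidine): 1 C→U, 13 A→G, 17 G→A, 18 U→C, 19 G→A, 22 G→A, 23 C→U, 25 G→A.
Transversions (purine↔pyrimidine): 5 U→A, 14 U→A.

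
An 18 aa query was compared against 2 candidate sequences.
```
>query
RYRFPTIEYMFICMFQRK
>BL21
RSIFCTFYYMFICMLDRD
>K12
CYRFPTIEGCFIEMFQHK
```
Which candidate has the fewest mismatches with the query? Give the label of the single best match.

BL21 differs at 8 residues; K12 differs at 5 residues. The closest is K12.

K12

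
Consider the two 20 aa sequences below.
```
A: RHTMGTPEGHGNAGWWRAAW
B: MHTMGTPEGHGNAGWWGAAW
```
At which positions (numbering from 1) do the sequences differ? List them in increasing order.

Differences at position 1 (R→M), position 17 (R→G).

1, 17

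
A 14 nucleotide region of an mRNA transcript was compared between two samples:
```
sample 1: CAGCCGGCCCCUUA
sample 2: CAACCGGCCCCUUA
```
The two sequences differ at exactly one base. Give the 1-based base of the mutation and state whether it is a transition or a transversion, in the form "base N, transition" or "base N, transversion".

The sequences differ only at base 3: G→A (purine→purine), a transition.

base 3, transition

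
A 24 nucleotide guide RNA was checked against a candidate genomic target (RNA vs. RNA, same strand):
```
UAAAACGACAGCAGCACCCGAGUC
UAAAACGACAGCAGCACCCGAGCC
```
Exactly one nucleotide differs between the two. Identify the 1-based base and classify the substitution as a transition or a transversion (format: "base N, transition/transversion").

Base 23 changes U→C. U is a pyrimidine and C is a pyrimidine, so this is a transition.

base 23, transition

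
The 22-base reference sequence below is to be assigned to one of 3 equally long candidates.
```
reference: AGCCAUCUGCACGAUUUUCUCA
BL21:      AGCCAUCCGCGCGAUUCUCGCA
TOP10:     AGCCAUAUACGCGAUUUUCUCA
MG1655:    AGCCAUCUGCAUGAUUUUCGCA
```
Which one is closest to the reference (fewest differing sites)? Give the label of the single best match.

BL21 differs at 4 sites; TOP10 differs at 3 sites; MG1655 differs at 2 sites. The closest is MG1655.

MG1655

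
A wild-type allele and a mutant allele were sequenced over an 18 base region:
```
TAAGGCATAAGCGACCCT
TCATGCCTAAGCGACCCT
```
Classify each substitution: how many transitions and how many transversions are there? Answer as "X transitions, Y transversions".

Mismatches (1-based):
base 2: A→C (purine→pyrimidine, transversion)
base 4: G→T (purine→pyrimidine, transversion)
base 7: A→C (purine→pyrimidine, transversion)

0 transitions, 3 transversions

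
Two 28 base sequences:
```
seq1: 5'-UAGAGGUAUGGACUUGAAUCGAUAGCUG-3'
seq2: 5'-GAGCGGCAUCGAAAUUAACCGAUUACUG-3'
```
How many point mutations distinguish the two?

Comparing position by position, 10 sites differ: 1 (U/G), 4 (A/C), 7 (U/C), 10 (G/C), 13 (C/A), 14 (U/A), 16 (G/U), 19 (U/C), 24 (A/U), 25 (G/A).

10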